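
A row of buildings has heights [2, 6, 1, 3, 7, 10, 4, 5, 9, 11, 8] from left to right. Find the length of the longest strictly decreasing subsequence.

Let dp[i] be the longest strictly decreasing subsequence ending at i:
i:      1  2  3  4  5  6  7  8  9 10 11
a[i]:   2  6  1  3  7 10  4  5  9 11  8
dp:     1  1  2  2  1  1  2  2  2  1  3
Maximum is 3.

3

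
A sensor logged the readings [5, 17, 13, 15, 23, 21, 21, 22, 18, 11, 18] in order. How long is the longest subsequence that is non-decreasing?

Let dp[i] be the length of the longest such subsequence ending at index i:
i:      1  2  3  4  5  6  7  8  9 10 11
a[i]:   5 17 13 15 23 21 21 22 18 11 18
dp:     1  2  2  3  4  4  5  6  4  2  5
Maximum dp value is 6.

6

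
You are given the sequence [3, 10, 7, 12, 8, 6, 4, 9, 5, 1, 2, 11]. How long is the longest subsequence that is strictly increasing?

Track the smallest tail for each achievable length (strict):
3 → extends → [3]
10 → extends → [3, 10]
7 → replaces 10 → [3, 7]
12 → extends → [3, 7, 12]
8 → replaces 12 → [3, 7, 8]
6 → replaces 7 → [3, 6, 8]
4 → replaces 6 → [3, 4, 8]
9 → extends → [3, 4, 8, 9]
5 → replaces 8 → [3, 4, 5, 9]
1 → replaces 3 → [1, 4, 5, 9]
2 → replaces 4 → [1, 2, 5, 9]
11 → extends → [1, 2, 5, 9, 11]
Five tails, so the longest strictly increasing subsequence has length 5 (e.g. 3, 7, 8, 9, 11).

5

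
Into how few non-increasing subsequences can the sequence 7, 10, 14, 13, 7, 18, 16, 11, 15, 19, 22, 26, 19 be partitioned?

7

Place each on the leftmost legal pile:
7 → new pile 1 (tops now [7])
10 → new pile 2 (tops now [7, 10])
14 → new pile 3 (tops now [7, 10, 14])
13 → pile 3 (tops now [7, 10, 13])
7 → pile 1 (tops now [7, 10, 13])
18 → new pile 4 (tops now [7, 10, 13, 18])
16 → pile 4 (tops now [7, 10, 13, 16])
11 → pile 3 (tops now [7, 10, 11, 16])
15 → pile 4 (tops now [7, 10, 11, 15])
19 → new pile 5 (tops now [7, 10, 11, 15, 19])
22 → new pile 6 (tops now [7, 10, 11, 15, 19, 22])
26 → new pile 7 (tops now [7, 10, 11, 15, 19, 22, 26])
19 → pile 5 (tops now [7, 10, 11, 15, 19, 22, 26])
Seven piles.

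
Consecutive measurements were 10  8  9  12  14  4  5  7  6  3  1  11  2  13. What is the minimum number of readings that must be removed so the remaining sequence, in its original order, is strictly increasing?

9

Fewest deletions = n − (longest strictly increasing subsequence).
Patience tails:
10 → extends → [10]
8 → replaces 10 → [8]
9 → extends → [8, 9]
12 → extends → [8, 9, 12]
14 → extends → [8, 9, 12, 14]
4 → replaces 8 → [4, 9, 12, 14]
5 → replaces 9 → [4, 5, 12, 14]
7 → replaces 12 → [4, 5, 7, 14]
6 → replaces 7 → [4, 5, 6, 14]
3 → replaces 4 → [3, 5, 6, 14]
1 → replaces 3 → [1, 5, 6, 14]
11 → replaces 14 → [1, 5, 6, 11]
2 → replaces 5 → [1, 2, 6, 11]
13 → extends → [1, 2, 6, 11, 13]
Longest strictly increasing subsequence has length 5, so deletions = 14 − 5 = 9.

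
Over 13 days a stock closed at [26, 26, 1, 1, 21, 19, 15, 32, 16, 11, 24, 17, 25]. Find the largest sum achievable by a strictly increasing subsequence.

81

Let S[i] be the best sum of a strictly increasing subsequence ending at i:
i:      1  2  3  4  5  6  7  8  9 10 11 12 13
a[i]:  26 26  1  1 21 19 15 32 16 11 24 17 25
S:     26 26  1  1 22 20 16 58 32 12 56 49 81
Maximum is 81 (e.g. 1 + 15 + 16 + 24 + 25).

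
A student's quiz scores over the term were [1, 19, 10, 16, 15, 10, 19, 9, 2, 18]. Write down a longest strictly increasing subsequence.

Patience tails give the LIS length; then backtrack through the dp parents:
1 → extends → [1]
19 → extends → [1, 19]
10 → replaces 19 → [1, 10]
16 → extends → [1, 10, 16]
15 → replaces 16 → [1, 10, 15]
10 → already a tail → [1, 10, 15]
19 → extends → [1, 10, 15, 19]
9 → replaces 10 → [1, 9, 15, 19]
2 → replaces 9 → [1, 2, 15, 19]
18 → replaces 19 → [1, 2, 15, 18]
Length 4; one witness is 1, 10, 16, 19.

1, 10, 16, 19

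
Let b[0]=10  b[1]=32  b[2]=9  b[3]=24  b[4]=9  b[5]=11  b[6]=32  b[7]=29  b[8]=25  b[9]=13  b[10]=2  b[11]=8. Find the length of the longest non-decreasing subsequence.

Track the smallest tail for each achievable length (allowing ties):
10 → extends → [10]
32 → extends → [10, 32]
9 → replaces 10 → [9, 32]
24 → replaces 32 → [9, 24]
9 → replaces 24 → [9, 9]
11 → extends → [9, 9, 11]
32 → extends → [9, 9, 11, 32]
29 → replaces 32 → [9, 9, 11, 29]
25 → replaces 29 → [9, 9, 11, 25]
13 → replaces 25 → [9, 9, 11, 13]
2 → replaces 9 → [2, 9, 11, 13]
8 → replaces 9 → [2, 8, 11, 13]
Four tails, so the longest non-decreasing subsequence has length 4 (e.g. 9, 9, 11, 32).

4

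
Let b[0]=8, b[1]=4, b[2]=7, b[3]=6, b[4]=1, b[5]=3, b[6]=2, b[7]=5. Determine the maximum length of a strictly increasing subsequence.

3

Let dp[i] be the length of the longest such subsequence ending at index i:
i:     0 1 2 3 4 5 6 7
b[i]:  8 4 7 6 1 3 2 5
dp:    1 1 2 2 1 2 2 3
Maximum dp value is 3.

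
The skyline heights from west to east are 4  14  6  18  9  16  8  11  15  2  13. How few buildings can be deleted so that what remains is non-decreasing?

6

Fewest deletions = n − (longest non-decreasing subsequence).
Patience tails:
4 → extends → [4]
14 → extends → [4, 14]
6 → replaces 14 → [4, 6]
18 → extends → [4, 6, 18]
9 → replaces 18 → [4, 6, 9]
16 → extends → [4, 6, 9, 16]
8 → replaces 9 → [4, 6, 8, 16]
11 → replaces 16 → [4, 6, 8, 11]
15 → extends → [4, 6, 8, 11, 15]
2 → replaces 4 → [2, 6, 8, 11, 15]
13 → replaces 15 → [2, 6, 8, 11, 13]
Longest non-decreasing subsequence has length 5, so deletions = 11 − 5 = 6.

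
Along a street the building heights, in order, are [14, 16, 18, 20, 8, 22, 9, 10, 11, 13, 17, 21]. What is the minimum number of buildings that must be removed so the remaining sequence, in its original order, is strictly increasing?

5

Fewest deletions = n − (longest strictly increasing subsequence).
Patience tails:
14 → extends → [14]
16 → extends → [14, 16]
18 → extends → [14, 16, 18]
20 → extends → [14, 16, 18, 20]
8 → replaces 14 → [8, 16, 18, 20]
22 → extends → [8, 16, 18, 20, 22]
9 → replaces 16 → [8, 9, 18, 20, 22]
10 → replaces 18 → [8, 9, 10, 20, 22]
11 → replaces 20 → [8, 9, 10, 11, 22]
13 → replaces 22 → [8, 9, 10, 11, 13]
17 → extends → [8, 9, 10, 11, 13, 17]
21 → extends → [8, 9, 10, 11, 13, 17, 21]
Longest strictly increasing subsequence has length 7, so deletions = 12 − 7 = 5.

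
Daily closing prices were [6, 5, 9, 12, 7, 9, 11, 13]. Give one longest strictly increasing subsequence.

Patience tails give the LIS length; then backtrack through the dp parents:
6 → extends → [6]
5 → replaces 6 → [5]
9 → extends → [5, 9]
12 → extends → [5, 9, 12]
7 → replaces 9 → [5, 7, 12]
9 → replaces 12 → [5, 7, 9]
11 → extends → [5, 7, 9, 11]
13 → extends → [5, 7, 9, 11, 13]
Length 5; one witness is 6, 7, 9, 11, 13.

6, 7, 9, 11, 13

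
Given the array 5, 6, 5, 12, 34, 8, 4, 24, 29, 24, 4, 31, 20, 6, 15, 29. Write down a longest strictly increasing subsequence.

5, 6, 12, 24, 29, 31

Patience tails give the LIS length; then backtrack through the dp parents:
5 → extends → [5]
6 → extends → [5, 6]
5 → already a tail → [5, 6]
12 → extends → [5, 6, 12]
34 → extends → [5, 6, 12, 34]
8 → replaces 12 → [5, 6, 8, 34]
4 → replaces 5 → [4, 6, 8, 34]
24 → replaces 34 → [4, 6, 8, 24]
29 → extends → [4, 6, 8, 24, 29]
24 → already a tail → [4, 6, 8, 24, 29]
4 → already a tail → [4, 6, 8, 24, 29]
31 → extends → [4, 6, 8, 24, 29, 31]
20 → replaces 24 → [4, 6, 8, 20, 29, 31]
6 → already a tail → [4, 6, 8, 20, 29, 31]
15 → replaces 20 → [4, 6, 8, 15, 29, 31]
29 → already a tail → [4, 6, 8, 15, 29, 31]
Length 6; one witness is 5, 6, 12, 24, 29, 31.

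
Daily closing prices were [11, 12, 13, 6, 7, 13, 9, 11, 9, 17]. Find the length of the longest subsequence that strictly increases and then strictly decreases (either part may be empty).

inc[i] = longest strictly increasing subsequence ending at i; dec[i] = longest strictly decreasing subsequence starting at i:
i:      1  2  3  4  5  6  7  8  9 10
a[i]:  11 12 13  6  7 13  9 11  9 17
inc:    1  2  3  1  2  3  3  4  3  5
dec:    2  3  3  1  1  3  1  2  1  1
Best peak at i=3 (value 13): inc=3, dec=3, length 3+3−1 = 5.

5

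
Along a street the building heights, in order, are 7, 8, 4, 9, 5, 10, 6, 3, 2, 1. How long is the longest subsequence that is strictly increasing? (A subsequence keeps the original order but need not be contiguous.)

4

Track the smallest tail for each achievable length (strict):
7 → extends → [7]
8 → extends → [7, 8]
4 → replaces 7 → [4, 8]
9 → extends → [4, 8, 9]
5 → replaces 8 → [4, 5, 9]
10 → extends → [4, 5, 9, 10]
6 → replaces 9 → [4, 5, 6, 10]
3 → replaces 4 → [3, 5, 6, 10]
2 → replaces 3 → [2, 5, 6, 10]
1 → replaces 2 → [1, 5, 6, 10]
Four tails, so the longest strictly increasing subsequence has length 4 (e.g. 7, 8, 9, 10).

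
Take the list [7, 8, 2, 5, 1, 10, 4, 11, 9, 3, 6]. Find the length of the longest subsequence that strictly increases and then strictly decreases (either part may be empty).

6

inc[i] = longest strictly increasing subsequence ending at i; dec[i] = longest strictly decreasing subsequence starting at i:
i:      1  2  3  4  5  6  7  8  9 10 11
a[i]:   7  8  2  5  1 10  4 11  9  3  6
inc:    1  2  1  2  1  3  2  4  3  2  3
dec:    4  4  2  3  1  3  2  3  2  1  1
Best peak at i=8 (value 11): inc=4, dec=3, length 4+3−1 = 6.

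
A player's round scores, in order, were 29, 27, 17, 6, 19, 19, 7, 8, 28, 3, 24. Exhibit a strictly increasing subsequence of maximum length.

Patience tails give the LIS length; then backtrack through the dp parents:
29 → extends → [29]
27 → replaces 29 → [27]
17 → replaces 27 → [17]
6 → replaces 17 → [6]
19 → extends → [6, 19]
19 → already a tail → [6, 19]
7 → replaces 19 → [6, 7]
8 → extends → [6, 7, 8]
28 → extends → [6, 7, 8, 28]
3 → replaces 6 → [3, 7, 8, 28]
24 → replaces 28 → [3, 7, 8, 24]
Length 4; one witness is 6, 7, 8, 28.

6, 7, 8, 28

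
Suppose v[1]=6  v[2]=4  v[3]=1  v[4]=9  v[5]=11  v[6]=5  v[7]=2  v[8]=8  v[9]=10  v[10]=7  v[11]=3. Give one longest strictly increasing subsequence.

Patience tails give the LIS length; then backtrack through the dp parents:
6 → extends → [6]
4 → replaces 6 → [4]
1 → replaces 4 → [1]
9 → extends → [1, 9]
11 → extends → [1, 9, 11]
5 → replaces 9 → [1, 5, 11]
2 → replaces 5 → [1, 2, 11]
8 → replaces 11 → [1, 2, 8]
10 → extends → [1, 2, 8, 10]
7 → replaces 8 → [1, 2, 7, 10]
3 → replaces 7 → [1, 2, 3, 10]
Length 4; one witness is 4, 5, 8, 10.

4, 5, 8, 10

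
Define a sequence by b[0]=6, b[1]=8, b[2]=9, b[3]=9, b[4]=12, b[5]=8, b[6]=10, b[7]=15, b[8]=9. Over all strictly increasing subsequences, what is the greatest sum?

50

Let S[i] be the best sum of a strictly increasing subsequence ending at i:
i:      0  1  2  3  4  5  6  7  8
b[i]:   6  8  9  9 12  8 10 15  9
S:      6 14 23 23 35 14 33 50 23
Maximum is 50 (e.g. 6 + 8 + 9 + 12 + 15).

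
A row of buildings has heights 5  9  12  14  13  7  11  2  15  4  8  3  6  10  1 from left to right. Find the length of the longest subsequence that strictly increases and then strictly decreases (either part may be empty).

9

inc[i] = longest strictly increasing subsequence ending at i; dec[i] = longest strictly decreasing subsequence starting at i:
i:      1  2  3  4  5  6  7  8  9 10 11 12 13 14 15
a[i]:   5  9 12 14 13  7 11  2 15  4  8  3  6 10  1
inc:    1  2  3  4  4  2  3  1  5  2  3  2  3  4  1
dec:    4  5  5  6  5  4  4  2  4  3  3  2  2  2  1
Best peak at i=4 (value 14): inc=4, dec=6, length 4+6−1 = 9.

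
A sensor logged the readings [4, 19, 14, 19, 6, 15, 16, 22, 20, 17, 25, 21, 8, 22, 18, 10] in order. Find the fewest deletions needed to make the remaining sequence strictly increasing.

9

Fewest deletions = n − (longest strictly increasing subsequence).
Patience tails:
4 → extends → [4]
19 → extends → [4, 19]
14 → replaces 19 → [4, 14]
19 → extends → [4, 14, 19]
6 → replaces 14 → [4, 6, 19]
15 → replaces 19 → [4, 6, 15]
16 → extends → [4, 6, 15, 16]
22 → extends → [4, 6, 15, 16, 22]
20 → replaces 22 → [4, 6, 15, 16, 20]
17 → replaces 20 → [4, 6, 15, 16, 17]
25 → extends → [4, 6, 15, 16, 17, 25]
21 → replaces 25 → [4, 6, 15, 16, 17, 21]
8 → replaces 15 → [4, 6, 8, 16, 17, 21]
22 → extends → [4, 6, 8, 16, 17, 21, 22]
18 → replaces 21 → [4, 6, 8, 16, 17, 18, 22]
10 → replaces 16 → [4, 6, 8, 10, 17, 18, 22]
Longest strictly increasing subsequence has length 7, so deletions = 16 − 7 = 9.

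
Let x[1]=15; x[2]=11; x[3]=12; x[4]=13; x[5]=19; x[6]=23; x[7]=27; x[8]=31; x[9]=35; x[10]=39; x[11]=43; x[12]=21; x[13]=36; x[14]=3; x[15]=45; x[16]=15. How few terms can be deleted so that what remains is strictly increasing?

Fewest deletions = n − (longest strictly increasing subsequence).
i:      1  2  3  4  5  6  7  8  9 10 11 12 13 14 15 16
x[i]:  15 11 12 13 19 23 27 31 35 39 43 21 36  3 45 15
dp:     1  1  2  3  4  5  6  7  8  9 10  5  9  1 11  4
max dp = 11, so deletions = 16 − 11 = 5.

5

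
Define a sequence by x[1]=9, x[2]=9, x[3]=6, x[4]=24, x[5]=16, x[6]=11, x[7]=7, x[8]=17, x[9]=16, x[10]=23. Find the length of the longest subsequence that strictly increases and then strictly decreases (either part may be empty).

inc[i] = longest strictly increasing subsequence ending at i; dec[i] = longest strictly decreasing subsequence starting at i:
i:      1  2  3  4  5  6  7  8  9 10
x[i]:   9  9  6 24 16 11  7 17 16 23
inc:    1  1  1  2  2  2  2  3  3  4
dec:    2  2  1  4  3  2  1  2  1  1
Best peak at i=4 (value 24): inc=2, dec=4, length 2+4−1 = 5.

5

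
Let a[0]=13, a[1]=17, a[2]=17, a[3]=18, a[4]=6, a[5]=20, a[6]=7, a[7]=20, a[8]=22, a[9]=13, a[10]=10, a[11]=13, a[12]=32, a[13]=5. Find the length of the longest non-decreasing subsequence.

8

Let dp[i] be the length of the longest such subsequence ending at index i:
i:      0  1  2  3  4  5  6  7  8  9 10 11 12 13
a[i]:  13 17 17 18  6 20  7 20 22 13 10 13 32  5
dp:     1  2  3  4  1  5  2  6  7  3  3  4  8  1
Maximum dp value is 8.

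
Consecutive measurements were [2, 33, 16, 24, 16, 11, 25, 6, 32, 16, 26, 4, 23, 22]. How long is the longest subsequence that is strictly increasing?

5

Let dp[i] be the length of the longest such subsequence ending at index i:
i:      1  2  3  4  5  6  7  8  9 10 11 12 13 14
a[i]:   2 33 16 24 16 11 25  6 32 16 26  4 23 22
dp:     1  2  2  3  2  2  4  2  5  3  5  2  4  4
Maximum dp value is 5.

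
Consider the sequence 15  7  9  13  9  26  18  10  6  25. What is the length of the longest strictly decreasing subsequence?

Negate each value so 'decreasing' becomes 'increasing', then run patience tails on the negated sequence:
-15 → extends → [-15]
-7 → extends → [-15, -7]
-9 → replaces -7 → [-15, -9]
-13 → replaces -9 → [-15, -13]
-9 → extends → [-15, -13, -9]
-26 → replaces -15 → [-26, -13, -9]
-18 → replaces -13 → [-26, -18, -9]
-10 → replaces -9 → [-26, -18, -10]
-6 → extends → [-26, -18, -10, -6]
-25 → replaces -18 → [-26, -25, -10, -6]
Four tails, so the longest strictly decreasing subsequence of the original has length 4.

4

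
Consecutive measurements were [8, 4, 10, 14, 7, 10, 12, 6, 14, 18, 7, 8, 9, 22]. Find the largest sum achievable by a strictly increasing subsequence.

Let S[i] be the best sum of a strictly increasing subsequence ending at i:
i:      1  2  3  4  5  6  7  8  9 10 11 12 13 14
a[i]:   8  4 10 14  7 10 12  6 14 18  7  8  9 22
S:      8  4 18 32 11 21 33 10 47 65 17 25 34 87
Maximum is 87 (e.g. 4 + 7 + 10 + 12 + 14 + 18 + 22).

87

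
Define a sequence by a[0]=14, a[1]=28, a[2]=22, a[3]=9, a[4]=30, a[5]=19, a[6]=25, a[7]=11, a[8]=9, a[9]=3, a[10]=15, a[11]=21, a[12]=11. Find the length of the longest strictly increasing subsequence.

Let dp[i] be the length of the longest such subsequence ending at index i:
i:      0  1  2  3  4  5  6  7  8  9 10 11 12
a[i]:  14 28 22  9 30 19 25 11  9  3 15 21 11
dp:     1  2  2  1  3  2  3  2  1  1  3  4  2
Maximum dp value is 4.

4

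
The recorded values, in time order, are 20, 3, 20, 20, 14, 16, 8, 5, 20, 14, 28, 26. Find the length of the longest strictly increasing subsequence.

5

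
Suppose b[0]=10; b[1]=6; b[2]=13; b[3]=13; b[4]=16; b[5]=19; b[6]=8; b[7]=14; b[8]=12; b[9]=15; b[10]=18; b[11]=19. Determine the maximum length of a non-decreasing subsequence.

7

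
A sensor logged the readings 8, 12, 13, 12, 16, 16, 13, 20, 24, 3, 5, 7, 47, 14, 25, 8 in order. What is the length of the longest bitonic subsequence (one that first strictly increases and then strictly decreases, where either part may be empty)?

9

inc[i] = longest strictly increasing subsequence ending at i; dec[i] = longest strictly decreasing subsequence starting at i:
i:      1  2  3  4  5  6  7  8  9 10 11 12 13 14 15 16
a[i]:   8 12 13 12 16 16 13 20 24  3  5  7 47 14 25  8
inc:    1  2  3  2  4  4  3  5  6  1  2  3  7  4  7  4
dec:    2  2  3  2  3  3  2  3  3  1  1  1  3  2  2  1
Best peak at i=13 (value 47): inc=7, dec=3, length 7+3−1 = 9.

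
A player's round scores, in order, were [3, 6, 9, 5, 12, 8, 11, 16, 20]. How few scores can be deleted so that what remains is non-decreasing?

Fewest deletions = n − (longest non-decreasing subsequence).
i:      1  2  3  4  5  6  7  8  9
a[i]:   3  6  9  5 12  8 11 16 20
dp:     1  2  3  2  4  3  4  5  6
max dp = 6, so deletions = 9 − 6 = 3.

3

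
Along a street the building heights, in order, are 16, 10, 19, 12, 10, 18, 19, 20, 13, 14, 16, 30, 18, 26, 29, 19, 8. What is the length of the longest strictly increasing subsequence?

8

Track the smallest tail for each achievable length (strict):
16 → extends → [16]
10 → replaces 16 → [10]
19 → extends → [10, 19]
12 → replaces 19 → [10, 12]
10 → already a tail → [10, 12]
18 → extends → [10, 12, 18]
19 → extends → [10, 12, 18, 19]
20 → extends → [10, 12, 18, 19, 20]
13 → replaces 18 → [10, 12, 13, 19, 20]
14 → replaces 19 → [10, 12, 13, 14, 20]
16 → replaces 20 → [10, 12, 13, 14, 16]
30 → extends → [10, 12, 13, 14, 16, 30]
18 → replaces 30 → [10, 12, 13, 14, 16, 18]
26 → extends → [10, 12, 13, 14, 16, 18, 26]
29 → extends → [10, 12, 13, 14, 16, 18, 26, 29]
19 → replaces 26 → [10, 12, 13, 14, 16, 18, 19, 29]
8 → replaces 10 → [8, 12, 13, 14, 16, 18, 19, 29]
Eight tails, so the longest strictly increasing subsequence has length 8 (e.g. 10, 12, 13, 14, 16, 18, 26, 29).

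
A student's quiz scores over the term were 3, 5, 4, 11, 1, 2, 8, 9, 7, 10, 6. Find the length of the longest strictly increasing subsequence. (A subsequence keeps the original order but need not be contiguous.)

Track the smallest tail for each achievable length (strict):
3 → extends → [3]
5 → extends → [3, 5]
4 → replaces 5 → [3, 4]
11 → extends → [3, 4, 11]
1 → replaces 3 → [1, 4, 11]
2 → replaces 4 → [1, 2, 11]
8 → replaces 11 → [1, 2, 8]
9 → extends → [1, 2, 8, 9]
7 → replaces 8 → [1, 2, 7, 9]
10 → extends → [1, 2, 7, 9, 10]
6 → replaces 7 → [1, 2, 6, 9, 10]
Five tails, so the longest strictly increasing subsequence has length 5 (e.g. 3, 5, 8, 9, 10).

5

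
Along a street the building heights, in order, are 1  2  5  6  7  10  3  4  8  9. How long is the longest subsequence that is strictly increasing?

7

Track the smallest tail for each achievable length (strict):
1 → extends → [1]
2 → extends → [1, 2]
5 → extends → [1, 2, 5]
6 → extends → [1, 2, 5, 6]
7 → extends → [1, 2, 5, 6, 7]
10 → extends → [1, 2, 5, 6, 7, 10]
3 → replaces 5 → [1, 2, 3, 6, 7, 10]
4 → replaces 6 → [1, 2, 3, 4, 7, 10]
8 → replaces 10 → [1, 2, 3, 4, 7, 8]
9 → extends → [1, 2, 3, 4, 7, 8, 9]
Seven tails, so the longest strictly increasing subsequence has length 7 (e.g. 1, 2, 5, 6, 7, 8, 9).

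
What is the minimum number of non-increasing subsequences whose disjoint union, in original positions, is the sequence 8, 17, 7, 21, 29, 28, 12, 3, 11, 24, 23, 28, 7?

Place each on the leftmost legal pile:
8 → new pile 1 (tops now [8])
17 → new pile 2 (tops now [8, 17])
7 → pile 1 (tops now [7, 17])
21 → new pile 3 (tops now [7, 17, 21])
29 → new pile 4 (tops now [7, 17, 21, 29])
28 → pile 4 (tops now [7, 17, 21, 28])
12 → pile 2 (tops now [7, 12, 21, 28])
3 → pile 1 (tops now [3, 12, 21, 28])
11 → pile 2 (tops now [3, 11, 21, 28])
24 → pile 4 (tops now [3, 11, 21, 24])
23 → pile 4 (tops now [3, 11, 21, 23])
28 → new pile 5 (tops now [3, 11, 21, 23, 28])
7 → pile 2 (tops now [3, 7, 21, 23, 28])
Five piles.

5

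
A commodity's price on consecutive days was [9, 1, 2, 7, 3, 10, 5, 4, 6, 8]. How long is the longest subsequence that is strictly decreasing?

4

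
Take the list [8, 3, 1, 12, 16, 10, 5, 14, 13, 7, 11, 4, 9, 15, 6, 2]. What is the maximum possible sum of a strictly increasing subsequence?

Let S[i] be the best sum of a strictly increasing subsequence ending at i:
i:      1  2  3  4  5  6  7  8  9 10 11 12 13 14 15 16
a[i]:   8  3  1 12 16 10  5 14 13  7 11  4  9 15  6  2
S:      8  3  1 20 36 18  8 34 33 15 29  7 24 49 14  3
Maximum is 49 (e.g. 8 + 12 + 14 + 15).

49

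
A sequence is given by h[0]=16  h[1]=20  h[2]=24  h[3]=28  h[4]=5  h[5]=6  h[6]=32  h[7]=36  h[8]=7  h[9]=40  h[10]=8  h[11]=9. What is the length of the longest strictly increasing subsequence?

Track the smallest tail for each achievable length (strict):
16 → extends → [16]
20 → extends → [16, 20]
24 → extends → [16, 20, 24]
28 → extends → [16, 20, 24, 28]
5 → replaces 16 → [5, 20, 24, 28]
6 → replaces 20 → [5, 6, 24, 28]
32 → extends → [5, 6, 24, 28, 32]
36 → extends → [5, 6, 24, 28, 32, 36]
7 → replaces 24 → [5, 6, 7, 28, 32, 36]
40 → extends → [5, 6, 7, 28, 32, 36, 40]
8 → replaces 28 → [5, 6, 7, 8, 32, 36, 40]
9 → replaces 32 → [5, 6, 7, 8, 9, 36, 40]
Seven tails, so the longest strictly increasing subsequence has length 7 (e.g. 16, 20, 24, 28, 32, 36, 40).

7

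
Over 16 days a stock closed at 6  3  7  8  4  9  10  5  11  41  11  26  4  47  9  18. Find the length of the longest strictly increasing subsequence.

8

Track the smallest tail for each achievable length (strict):
6 → extends → [6]
3 → replaces 6 → [3]
7 → extends → [3, 7]
8 → extends → [3, 7, 8]
4 → replaces 7 → [3, 4, 8]
9 → extends → [3, 4, 8, 9]
10 → extends → [3, 4, 8, 9, 10]
5 → replaces 8 → [3, 4, 5, 9, 10]
11 → extends → [3, 4, 5, 9, 10, 11]
41 → extends → [3, 4, 5, 9, 10, 11, 41]
11 → already a tail → [3, 4, 5, 9, 10, 11, 41]
26 → replaces 41 → [3, 4, 5, 9, 10, 11, 26]
4 → already a tail → [3, 4, 5, 9, 10, 11, 26]
47 → extends → [3, 4, 5, 9, 10, 11, 26, 47]
9 → already a tail → [3, 4, 5, 9, 10, 11, 26, 47]
18 → replaces 26 → [3, 4, 5, 9, 10, 11, 18, 47]
Eight tails, so the longest strictly increasing subsequence has length 8 (e.g. 6, 7, 8, 9, 10, 11, 41, 47).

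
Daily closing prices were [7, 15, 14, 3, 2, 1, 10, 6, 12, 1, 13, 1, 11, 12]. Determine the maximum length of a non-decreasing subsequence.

Track the smallest tail for each achievable length (allowing ties):
7 → extends → [7]
15 → extends → [7, 15]
14 → replaces 15 → [7, 14]
3 → replaces 7 → [3, 14]
2 → replaces 3 → [2, 14]
1 → replaces 2 → [1, 14]
10 → replaces 14 → [1, 10]
6 → replaces 10 → [1, 6]
12 → extends → [1, 6, 12]
1 → replaces 6 → [1, 1, 12]
13 → extends → [1, 1, 12, 13]
1 → replaces 12 → [1, 1, 1, 13]
11 → replaces 13 → [1, 1, 1, 11]
12 → extends → [1, 1, 1, 11, 12]
Five tails, so the longest non-decreasing subsequence has length 5 (e.g. 1, 1, 1, 11, 12).

5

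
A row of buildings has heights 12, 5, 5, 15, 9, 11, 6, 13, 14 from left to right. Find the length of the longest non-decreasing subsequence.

6

Let dp[i] be the length of the longest such subsequence ending at index i:
i:      1  2  3  4  5  6  7  8  9
a[i]:  12  5  5 15  9 11  6 13 14
dp:     1  1  2  3  3  4  3  5  6
Maximum dp value is 6.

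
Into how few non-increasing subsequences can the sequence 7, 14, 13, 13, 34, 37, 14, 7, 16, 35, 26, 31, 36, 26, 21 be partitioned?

7

Place each on the leftmost legal pile:
7 → new pile 1 (tops now [7])
14 → new pile 2 (tops now [7, 14])
13 → pile 2 (tops now [7, 13])
13 → pile 2 (tops now [7, 13])
34 → new pile 3 (tops now [7, 13, 34])
37 → new pile 4 (tops now [7, 13, 34, 37])
14 → pile 3 (tops now [7, 13, 14, 37])
7 → pile 1 (tops now [7, 13, 14, 37])
16 → pile 4 (tops now [7, 13, 14, 16])
35 → new pile 5 (tops now [7, 13, 14, 16, 35])
26 → pile 5 (tops now [7, 13, 14, 16, 26])
31 → new pile 6 (tops now [7, 13, 14, 16, 26, 31])
36 → new pile 7 (tops now [7, 13, 14, 16, 26, 31, 36])
26 → pile 5 (tops now [7, 13, 14, 16, 26, 31, 36])
21 → pile 5 (tops now [7, 13, 14, 16, 21, 31, 36])
Seven piles.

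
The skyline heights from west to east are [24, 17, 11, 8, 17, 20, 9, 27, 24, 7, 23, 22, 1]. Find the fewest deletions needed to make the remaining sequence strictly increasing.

Fewest deletions = n − (longest strictly increasing subsequence).
Patience tails:
24 → extends → [24]
17 → replaces 24 → [17]
11 → replaces 17 → [11]
8 → replaces 11 → [8]
17 → extends → [8, 17]
20 → extends → [8, 17, 20]
9 → replaces 17 → [8, 9, 20]
27 → extends → [8, 9, 20, 27]
24 → replaces 27 → [8, 9, 20, 24]
7 → replaces 8 → [7, 9, 20, 24]
23 → replaces 24 → [7, 9, 20, 23]
22 → replaces 23 → [7, 9, 20, 22]
1 → replaces 7 → [1, 9, 20, 22]
Longest strictly increasing subsequence has length 4, so deletions = 13 − 4 = 9.

9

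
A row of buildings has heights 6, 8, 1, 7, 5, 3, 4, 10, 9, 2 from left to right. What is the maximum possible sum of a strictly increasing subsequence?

24

Let S[i] be the best sum of a strictly increasing subsequence ending at i:
i:      1  2  3  4  5  6  7  8  9 10
a[i]:   6  8  1  7  5  3  4 10  9  2
S:      6 14  1 13  6  4  8 24 23  3
Maximum is 24 (e.g. 6 + 8 + 10).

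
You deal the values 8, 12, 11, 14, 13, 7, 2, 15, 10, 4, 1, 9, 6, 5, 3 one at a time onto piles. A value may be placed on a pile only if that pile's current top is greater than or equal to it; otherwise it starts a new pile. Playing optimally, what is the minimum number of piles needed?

4

The minimum number of non-increasing subsequences covering a sequence equals the length of its longest strictly increasing subsequence.
LIS length is 4 (e.g. 8, 12, 14, 15), so 4 piles are needed.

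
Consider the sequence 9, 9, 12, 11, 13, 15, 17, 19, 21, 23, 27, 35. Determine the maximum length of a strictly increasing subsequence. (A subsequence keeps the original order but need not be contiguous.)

10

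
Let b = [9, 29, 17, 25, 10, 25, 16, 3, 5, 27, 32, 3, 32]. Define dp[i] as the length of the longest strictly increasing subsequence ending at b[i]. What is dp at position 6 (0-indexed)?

dp[i] = 1 + max{dp[j] : j<i, b[j]<b[i]} (or 1 if no such j):
i:      0  1  2  3  4  5  6  7  8  9 10 11 12
b[i]:   9 29 17 25 10 25 16  3  5 27 32  3 32
dp:     1  2  2  3  2  3  3  1  2  4  5  1  5
At index 6 the value is 3.

3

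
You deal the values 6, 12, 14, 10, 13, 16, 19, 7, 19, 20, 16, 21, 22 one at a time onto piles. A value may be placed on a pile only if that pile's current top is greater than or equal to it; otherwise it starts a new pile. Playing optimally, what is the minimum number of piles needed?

8

Place each on the leftmost legal pile:
6 → new pile 1 (tops now [6])
12 → new pile 2 (tops now [6, 12])
14 → new pile 3 (tops now [6, 12, 14])
10 → pile 2 (tops now [6, 10, 14])
13 → pile 3 (tops now [6, 10, 13])
16 → new pile 4 (tops now [6, 10, 13, 16])
19 → new pile 5 (tops now [6, 10, 13, 16, 19])
7 → pile 2 (tops now [6, 7, 13, 16, 19])
19 → pile 5 (tops now [6, 7, 13, 16, 19])
20 → new pile 6 (tops now [6, 7, 13, 16, 19, 20])
16 → pile 4 (tops now [6, 7, 13, 16, 19, 20])
21 → new pile 7 (tops now [6, 7, 13, 16, 19, 20, 21])
22 → new pile 8 (tops now [6, 7, 13, 16, 19, 20, 21, 22])
Eight piles.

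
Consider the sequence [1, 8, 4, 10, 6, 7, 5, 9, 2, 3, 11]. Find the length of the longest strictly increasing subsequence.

Track the smallest tail for each achievable length (strict):
1 → extends → [1]
8 → extends → [1, 8]
4 → replaces 8 → [1, 4]
10 → extends → [1, 4, 10]
6 → replaces 10 → [1, 4, 6]
7 → extends → [1, 4, 6, 7]
5 → replaces 6 → [1, 4, 5, 7]
9 → extends → [1, 4, 5, 7, 9]
2 → replaces 4 → [1, 2, 5, 7, 9]
3 → replaces 5 → [1, 2, 3, 7, 9]
11 → extends → [1, 2, 3, 7, 9, 11]
Six tails, so the longest strictly increasing subsequence has length 6 (e.g. 1, 4, 6, 7, 9, 11).

6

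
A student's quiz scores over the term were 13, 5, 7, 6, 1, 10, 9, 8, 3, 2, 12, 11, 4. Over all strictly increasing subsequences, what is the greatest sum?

34

Let S[i] be the best sum of a strictly increasing subsequence ending at i:
i:      1  2  3  4  5  6  7  8  9 10 11 12 13
a[i]:  13  5  7  6  1 10  9  8  3  2 12 11  4
S:     13  5 12 11  1 22 21 20  4  3 34 33  8
Maximum is 34 (e.g. 5 + 7 + 10 + 12).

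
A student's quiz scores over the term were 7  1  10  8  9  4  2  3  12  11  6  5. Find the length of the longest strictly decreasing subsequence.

Negate each value so 'decreasing' becomes 'increasing', then run patience tails on the negated sequence:
-7 → extends → [-7]
-1 → extends → [-7, -1]
-10 → replaces -7 → [-10, -1]
-8 → replaces -1 → [-10, -8]
-9 → replaces -8 → [-10, -9]
-4 → extends → [-10, -9, -4]
-2 → extends → [-10, -9, -4, -2]
-3 → replaces -2 → [-10, -9, -4, -3]
-12 → replaces -10 → [-12, -9, -4, -3]
-11 → replaces -9 → [-12, -11, -4, -3]
-6 → replaces -4 → [-12, -11, -6, -3]
-5 → replaces -3 → [-12, -11, -6, -5]
Four tails, so the longest strictly decreasing subsequence of the original has length 4.

4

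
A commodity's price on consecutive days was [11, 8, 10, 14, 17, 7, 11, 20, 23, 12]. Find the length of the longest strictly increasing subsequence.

Let dp[i] be the length of the longest such subsequence ending at index i:
i:      1  2  3  4  5  6  7  8  9 10
a[i]:  11  8 10 14 17  7 11 20 23 12
dp:     1  1  2  3  4  1  3  5  6  4
Maximum dp value is 6.

6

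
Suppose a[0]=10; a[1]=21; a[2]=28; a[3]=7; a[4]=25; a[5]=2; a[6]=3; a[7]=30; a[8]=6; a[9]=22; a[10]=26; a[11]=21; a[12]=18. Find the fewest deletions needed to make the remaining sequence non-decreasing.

Fewest deletions = n − (longest non-decreasing subsequence).
i:      0  1  2  3  4  5  6  7  8  9 10 11 12
a[i]:  10 21 28  7 25  2  3 30  6 22 26 21 18
dp:     1  2  3  1  3  1  2  4  3  4  5  4  4
max dp = 5, so deletions = 13 − 5 = 8.

8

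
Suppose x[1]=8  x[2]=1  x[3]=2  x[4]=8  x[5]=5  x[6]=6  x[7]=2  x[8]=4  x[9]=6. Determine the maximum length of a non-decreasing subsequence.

5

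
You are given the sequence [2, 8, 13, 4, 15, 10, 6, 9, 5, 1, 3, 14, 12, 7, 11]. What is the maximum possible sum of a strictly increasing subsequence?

38

Let S[i] be the best sum of a strictly increasing subsequence ending at i:
i:      1  2  3  4  5  6  7  8  9 10 11 12 13 14 15
a[i]:   2  8 13  4 15 10  6  9  5  1  3 14 12  7 11
S:      2 10 23  6 38 20 12 21 11  1  5 37 33 19 32
Maximum is 38 (e.g. 2 + 8 + 13 + 15).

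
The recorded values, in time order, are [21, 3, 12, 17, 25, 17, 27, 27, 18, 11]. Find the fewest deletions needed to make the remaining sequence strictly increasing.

5

Fewest deletions = n − (longest strictly increasing subsequence).
Patience tails:
21 → extends → [21]
3 → replaces 21 → [3]
12 → extends → [3, 12]
17 → extends → [3, 12, 17]
25 → extends → [3, 12, 17, 25]
17 → already a tail → [3, 12, 17, 25]
27 → extends → [3, 12, 17, 25, 27]
27 → already a tail → [3, 12, 17, 25, 27]
18 → replaces 25 → [3, 12, 17, 18, 27]
11 → replaces 12 → [3, 11, 17, 18, 27]
Longest strictly increasing subsequence has length 5, so deletions = 10 − 5 = 5.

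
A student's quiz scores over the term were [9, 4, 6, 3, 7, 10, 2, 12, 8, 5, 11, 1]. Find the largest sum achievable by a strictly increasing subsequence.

Let S[i] be the best sum of a strictly increasing subsequence ending at i:
i:      1  2  3  4  5  6  7  8  9 10 11 12
a[i]:   9  4  6  3  7 10  2 12  8  5 11  1
S:      9  4 10  3 17 27  2 39 25  9 38  1
Maximum is 39 (e.g. 4 + 6 + 7 + 10 + 12).

39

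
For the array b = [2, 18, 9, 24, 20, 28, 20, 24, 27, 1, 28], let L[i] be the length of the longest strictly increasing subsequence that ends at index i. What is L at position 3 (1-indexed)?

2

dp[i] = 1 + max{dp[j] : j<i, b[j]<b[i]} (or 1 if no such j):
i:      1  2  3  4  5  6  7  8  9 10 11
b[i]:   2 18  9 24 20 28 20 24 27  1 28
dp:     1  2  2  3  3  4  3  4  5  1  6
At index 3 the value is 2.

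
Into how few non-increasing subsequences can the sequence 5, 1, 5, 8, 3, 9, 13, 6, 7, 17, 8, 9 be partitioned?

6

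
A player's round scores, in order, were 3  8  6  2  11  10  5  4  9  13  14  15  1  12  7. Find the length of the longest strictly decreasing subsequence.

Negate each value so 'decreasing' becomes 'increasing', then run patience tails on the negated sequence:
-3 → extends → [-3]
-8 → replaces -3 → [-8]
-6 → extends → [-8, -6]
-2 → extends → [-8, -6, -2]
-11 → replaces -8 → [-11, -6, -2]
-10 → replaces -6 → [-11, -10, -2]
-5 → replaces -2 → [-11, -10, -5]
-4 → extends → [-11, -10, -5, -4]
-9 → replaces -5 → [-11, -10, -9, -4]
-13 → replaces -11 → [-13, -10, -9, -4]
-14 → replaces -13 → [-14, -10, -9, -4]
-15 → replaces -14 → [-15, -10, -9, -4]
-1 → extends → [-15, -10, -9, -4, -1]
-12 → replaces -10 → [-15, -12, -9, -4, -1]
-7 → replaces -4 → [-15, -12, -9, -7, -1]
Five tails, so the longest strictly decreasing subsequence of the original has length 5.

5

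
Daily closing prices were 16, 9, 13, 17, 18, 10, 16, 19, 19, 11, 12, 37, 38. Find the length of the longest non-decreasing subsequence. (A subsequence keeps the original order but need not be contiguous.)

Track the smallest tail for each achievable length (allowing ties):
16 → extends → [16]
9 → replaces 16 → [9]
13 → extends → [9, 13]
17 → extends → [9, 13, 17]
18 → extends → [9, 13, 17, 18]
10 → replaces 13 → [9, 10, 17, 18]
16 → replaces 17 → [9, 10, 16, 18]
19 → extends → [9, 10, 16, 18, 19]
19 → extends → [9, 10, 16, 18, 19, 19]
11 → replaces 16 → [9, 10, 11, 18, 19, 19]
12 → replaces 18 → [9, 10, 11, 12, 19, 19]
37 → extends → [9, 10, 11, 12, 19, 19, 37]
38 → extends → [9, 10, 11, 12, 19, 19, 37, 38]
Eight tails, so the longest non-decreasing subsequence has length 8 (e.g. 9, 13, 17, 18, 19, 19, 37, 38).

8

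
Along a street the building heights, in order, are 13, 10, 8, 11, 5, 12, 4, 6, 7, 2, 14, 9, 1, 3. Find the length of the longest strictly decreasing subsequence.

Let dp[i] be the longest strictly decreasing subsequence ending at i:
i:      1  2  3  4  5  6  7  8  9 10 11 12 13 14
a[i]:  13 10  8 11  5 12  4  6  7  2 14  9  1  3
dp:     1  2  3  2  4  2  5  4  4  6  1  3  7  6
Maximum is 7.

7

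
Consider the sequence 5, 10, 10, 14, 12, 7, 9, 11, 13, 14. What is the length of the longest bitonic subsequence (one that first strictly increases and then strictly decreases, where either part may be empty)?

6

inc[i] = longest strictly increasing subsequence ending at i; dec[i] = longest strictly decreasing subsequence starting at i:
i:      1  2  3  4  5  6  7  8  9 10
a[i]:   5 10 10 14 12  7  9 11 13 14
inc:    1  2  2  3  3  2  3  4  5  6
dec:    1  2  2  3  2  1  1  1  1  1
Best peak at i=10 (value 14): inc=6, dec=1, length 6+1−1 = 6.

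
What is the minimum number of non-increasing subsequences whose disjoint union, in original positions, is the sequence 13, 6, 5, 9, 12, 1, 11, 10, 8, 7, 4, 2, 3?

3

Place each on the leftmost legal pile:
13 → new pile 1 (tops now [13])
6 → pile 1 (tops now [6])
5 → pile 1 (tops now [5])
9 → new pile 2 (tops now [5, 9])
12 → new pile 3 (tops now [5, 9, 12])
1 → pile 1 (tops now [1, 9, 12])
11 → pile 3 (tops now [1, 9, 11])
10 → pile 3 (tops now [1, 9, 10])
8 → pile 2 (tops now [1, 8, 10])
7 → pile 2 (tops now [1, 7, 10])
4 → pile 2 (tops now [1, 4, 10])
2 → pile 2 (tops now [1, 2, 10])
3 → pile 3 (tops now [1, 2, 3])
Three piles.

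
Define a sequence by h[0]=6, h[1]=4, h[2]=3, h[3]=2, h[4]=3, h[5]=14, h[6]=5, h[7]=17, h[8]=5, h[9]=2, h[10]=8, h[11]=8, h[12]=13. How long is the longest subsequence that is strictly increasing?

5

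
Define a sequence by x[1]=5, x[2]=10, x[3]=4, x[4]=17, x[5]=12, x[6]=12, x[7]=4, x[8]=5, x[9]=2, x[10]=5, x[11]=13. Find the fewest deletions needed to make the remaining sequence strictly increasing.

Fewest deletions = n − (longest strictly increasing subsequence).
i:      1  2  3  4  5  6  7  8  9 10 11
x[i]:   5 10  4 17 12 12  4  5  2  5 13
dp:     1  2  1  3  3  3  1  2  1  2  4
max dp = 4, so deletions = 11 − 4 = 7.

7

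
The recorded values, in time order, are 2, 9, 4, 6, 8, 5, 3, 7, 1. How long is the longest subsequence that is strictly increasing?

4

Track the smallest tail for each achievable length (strict):
2 → extends → [2]
9 → extends → [2, 9]
4 → replaces 9 → [2, 4]
6 → extends → [2, 4, 6]
8 → extends → [2, 4, 6, 8]
5 → replaces 6 → [2, 4, 5, 8]
3 → replaces 4 → [2, 3, 5, 8]
7 → replaces 8 → [2, 3, 5, 7]
1 → replaces 2 → [1, 3, 5, 7]
Four tails, so the longest strictly increasing subsequence has length 4 (e.g. 2, 4, 6, 8).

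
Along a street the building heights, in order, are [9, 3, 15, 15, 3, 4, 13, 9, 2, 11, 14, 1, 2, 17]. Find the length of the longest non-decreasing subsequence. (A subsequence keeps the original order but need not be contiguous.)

Track the smallest tail for each achievable length (allowing ties):
9 → extends → [9]
3 → replaces 9 → [3]
15 → extends → [3, 15]
15 → extends → [3, 15, 15]
3 → replaces 15 → [3, 3, 15]
4 → replaces 15 → [3, 3, 4]
13 → extends → [3, 3, 4, 13]
9 → replaces 13 → [3, 3, 4, 9]
2 → replaces 3 → [2, 3, 4, 9]
11 → extends → [2, 3, 4, 9, 11]
14 → extends → [2, 3, 4, 9, 11, 14]
1 → replaces 2 → [1, 3, 4, 9, 11, 14]
2 → replaces 3 → [1, 2, 4, 9, 11, 14]
17 → extends → [1, 2, 4, 9, 11, 14, 17]
Seven tails, so the longest non-decreasing subsequence has length 7 (e.g. 3, 3, 4, 9, 11, 14, 17).

7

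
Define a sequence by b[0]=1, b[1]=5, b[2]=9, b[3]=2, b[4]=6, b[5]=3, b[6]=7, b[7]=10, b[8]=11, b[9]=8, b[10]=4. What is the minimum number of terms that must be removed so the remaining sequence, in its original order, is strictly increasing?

5

Fewest deletions = n − (longest strictly increasing subsequence).
Patience tails:
1 → extends → [1]
5 → extends → [1, 5]
9 → extends → [1, 5, 9]
2 → replaces 5 → [1, 2, 9]
6 → replaces 9 → [1, 2, 6]
3 → replaces 6 → [1, 2, 3]
7 → extends → [1, 2, 3, 7]
10 → extends → [1, 2, 3, 7, 10]
11 → extends → [1, 2, 3, 7, 10, 11]
8 → replaces 10 → [1, 2, 3, 7, 8, 11]
4 → replaces 7 → [1, 2, 3, 4, 8, 11]
Longest strictly increasing subsequence has length 6, so deletions = 11 − 6 = 5.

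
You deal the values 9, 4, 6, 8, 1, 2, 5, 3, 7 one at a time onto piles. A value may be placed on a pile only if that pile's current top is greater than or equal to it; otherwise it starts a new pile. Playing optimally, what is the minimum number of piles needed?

Place each on the leftmost legal pile:
9 → new pile 1 (tops now [9])
4 → pile 1 (tops now [4])
6 → new pile 2 (tops now [4, 6])
8 → new pile 3 (tops now [4, 6, 8])
1 → pile 1 (tops now [1, 6, 8])
2 → pile 2 (tops now [1, 2, 8])
5 → pile 3 (tops now [1, 2, 5])
3 → pile 3 (tops now [1, 2, 3])
7 → new pile 4 (tops now [1, 2, 3, 7])
Four piles.

4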